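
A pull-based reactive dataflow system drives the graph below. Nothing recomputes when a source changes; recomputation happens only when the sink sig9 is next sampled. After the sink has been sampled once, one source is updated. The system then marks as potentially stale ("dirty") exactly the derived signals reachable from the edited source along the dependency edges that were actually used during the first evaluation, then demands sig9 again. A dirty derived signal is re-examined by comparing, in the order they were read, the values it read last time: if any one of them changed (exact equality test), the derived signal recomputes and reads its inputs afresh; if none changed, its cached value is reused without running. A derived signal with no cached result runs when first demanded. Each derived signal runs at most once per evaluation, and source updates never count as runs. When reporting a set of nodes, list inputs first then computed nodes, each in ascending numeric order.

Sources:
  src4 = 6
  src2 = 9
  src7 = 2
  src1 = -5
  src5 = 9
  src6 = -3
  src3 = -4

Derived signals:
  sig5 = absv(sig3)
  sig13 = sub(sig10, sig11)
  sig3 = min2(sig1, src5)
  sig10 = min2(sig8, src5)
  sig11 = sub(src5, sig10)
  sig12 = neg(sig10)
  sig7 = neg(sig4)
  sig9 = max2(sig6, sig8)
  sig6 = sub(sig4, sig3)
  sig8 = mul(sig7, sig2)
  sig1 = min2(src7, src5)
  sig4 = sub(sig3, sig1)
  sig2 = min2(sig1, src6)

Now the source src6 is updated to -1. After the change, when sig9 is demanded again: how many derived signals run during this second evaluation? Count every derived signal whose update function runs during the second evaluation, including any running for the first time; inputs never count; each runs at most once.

Derived signals that run: sig2, sig8 — 2 in total.
Key observation: the change is absorbed at sig8 — it re-runs but produces the same value, and the output's value is unchanged.

First evaluation (everything demanded from the output):
  sig1 = min2(2, 9) = 2
  sig2 = min2(2, -3) = -3
  sig3 = min2(2, 9) = 2
  sig4 = sub(2, 2) = 0
  sig6 = sub(0, 2) = -2
  sig7 = neg(0) = 0
  sig8 = mul(0, -3) = 0
  sig9 = max2(-2, 0) = 0

Propagation after the edit:
  sig2: runs — src6 -3->-1; result -1.
  sig8: runs — sig2 -3->-1; result 0 (same value as before).
  sig9: checked — values it read are unchanged (sig6 unchanged, sig8 unchanged); reused cached 0 without running.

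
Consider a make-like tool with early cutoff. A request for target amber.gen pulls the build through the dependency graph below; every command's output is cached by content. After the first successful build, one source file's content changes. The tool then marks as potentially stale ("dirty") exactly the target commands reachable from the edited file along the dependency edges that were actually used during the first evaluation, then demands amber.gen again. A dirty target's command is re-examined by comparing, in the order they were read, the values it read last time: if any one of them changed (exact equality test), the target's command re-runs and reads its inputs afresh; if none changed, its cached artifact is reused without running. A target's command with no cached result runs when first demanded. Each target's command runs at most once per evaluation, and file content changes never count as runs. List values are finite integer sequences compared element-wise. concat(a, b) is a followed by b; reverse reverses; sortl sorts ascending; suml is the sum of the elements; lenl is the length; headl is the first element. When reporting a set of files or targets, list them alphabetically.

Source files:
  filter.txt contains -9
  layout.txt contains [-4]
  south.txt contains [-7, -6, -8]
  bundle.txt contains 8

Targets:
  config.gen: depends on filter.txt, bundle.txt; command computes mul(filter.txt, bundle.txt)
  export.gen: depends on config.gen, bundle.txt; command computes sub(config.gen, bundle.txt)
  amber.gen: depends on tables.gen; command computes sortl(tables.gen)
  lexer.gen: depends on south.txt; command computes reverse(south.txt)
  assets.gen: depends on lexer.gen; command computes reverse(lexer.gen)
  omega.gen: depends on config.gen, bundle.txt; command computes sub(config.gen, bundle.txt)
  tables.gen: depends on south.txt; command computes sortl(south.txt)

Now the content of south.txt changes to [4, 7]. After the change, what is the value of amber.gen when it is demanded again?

First demand of the output computes:
  tables.gen = sortl([-7, -6, -8]) = [-8, -7, -6]
  amber.gen = sortl([-8, -7, -6]) = [-8, -7, -6]

After the edit, cleaning proceeds:
  tables.gen: a read changed (south.txt [-7, -6, -8]->[4, 7]) — executes, giving [4, 7].
  amber.gen: a read changed (tables.gen [-8, -7, -6]->[4, 7]) — executes, giving [4, 7].

Demanding amber.gen again yields [4, 7].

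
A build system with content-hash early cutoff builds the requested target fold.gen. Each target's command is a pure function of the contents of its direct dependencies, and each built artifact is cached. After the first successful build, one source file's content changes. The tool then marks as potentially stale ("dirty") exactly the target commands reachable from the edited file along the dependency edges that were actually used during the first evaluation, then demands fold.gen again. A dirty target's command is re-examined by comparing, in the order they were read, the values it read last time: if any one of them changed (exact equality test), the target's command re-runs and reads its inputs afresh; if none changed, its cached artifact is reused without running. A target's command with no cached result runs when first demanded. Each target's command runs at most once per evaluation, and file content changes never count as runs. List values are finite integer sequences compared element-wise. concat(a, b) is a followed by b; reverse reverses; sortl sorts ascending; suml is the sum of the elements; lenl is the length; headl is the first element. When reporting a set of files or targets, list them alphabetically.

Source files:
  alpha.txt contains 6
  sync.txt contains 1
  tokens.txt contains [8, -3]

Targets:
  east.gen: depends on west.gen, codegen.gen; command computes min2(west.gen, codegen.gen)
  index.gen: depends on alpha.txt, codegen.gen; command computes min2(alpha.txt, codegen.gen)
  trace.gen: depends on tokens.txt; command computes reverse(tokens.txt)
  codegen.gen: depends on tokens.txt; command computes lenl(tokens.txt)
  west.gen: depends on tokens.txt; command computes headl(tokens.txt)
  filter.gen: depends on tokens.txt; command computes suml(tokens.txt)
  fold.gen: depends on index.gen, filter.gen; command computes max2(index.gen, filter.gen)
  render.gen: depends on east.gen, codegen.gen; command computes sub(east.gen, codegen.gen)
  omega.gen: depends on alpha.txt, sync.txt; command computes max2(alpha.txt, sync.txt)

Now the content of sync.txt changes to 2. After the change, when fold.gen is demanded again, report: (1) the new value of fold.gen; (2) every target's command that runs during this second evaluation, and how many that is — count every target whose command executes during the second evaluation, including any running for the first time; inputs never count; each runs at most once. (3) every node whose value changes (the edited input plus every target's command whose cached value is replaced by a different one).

First evaluation (everything demanded from the output):
  codegen.gen = lenl([8, -3]) = 2
  filter.gen = suml([8, -3]) = 5
  index.gen = min2(6, 2) = 2
  fold.gen = max2(2, 5) = 5

Propagation after the edit:
  sync.txt feeds no computation that the output demands — nothing is marked dirty and nothing runs.

Key observation: sync.txt is never demanded by the output, so the edit triggers no recomputation at all.

New value of fold.gen: 5.
Target commands that run: none — 0 in total.
Values that change: sync.txt.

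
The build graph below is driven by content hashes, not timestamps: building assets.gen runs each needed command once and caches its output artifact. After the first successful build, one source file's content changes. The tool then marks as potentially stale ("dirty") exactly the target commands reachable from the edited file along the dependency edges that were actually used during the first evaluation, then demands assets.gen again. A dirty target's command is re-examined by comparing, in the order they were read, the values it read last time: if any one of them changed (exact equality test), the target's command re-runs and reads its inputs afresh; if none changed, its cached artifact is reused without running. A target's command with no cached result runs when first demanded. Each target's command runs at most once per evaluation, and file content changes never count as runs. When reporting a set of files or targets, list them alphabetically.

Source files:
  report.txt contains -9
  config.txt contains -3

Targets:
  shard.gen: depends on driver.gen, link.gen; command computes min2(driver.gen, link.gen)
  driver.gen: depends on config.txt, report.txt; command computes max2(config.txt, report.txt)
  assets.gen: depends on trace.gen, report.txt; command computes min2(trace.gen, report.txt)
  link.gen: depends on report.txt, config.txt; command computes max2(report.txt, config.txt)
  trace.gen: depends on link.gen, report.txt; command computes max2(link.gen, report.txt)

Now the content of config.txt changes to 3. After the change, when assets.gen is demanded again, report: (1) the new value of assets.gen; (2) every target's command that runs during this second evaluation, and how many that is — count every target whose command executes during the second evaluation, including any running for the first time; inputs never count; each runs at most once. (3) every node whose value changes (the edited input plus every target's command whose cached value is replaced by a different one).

assets.gen now evaluates to -9.
Run set: assets.gen, link.gen, trace.gen (3 run).
Changed values: config.txt, link.gen, trace.gen.

Initial pass — values computed on the first demand:
  link.gen = max2(-9, -3) = -3
  trace.gen = max2(-3, -9) = -3
  assets.gen = min2(-3, -9) = -9

Second demand — change propagation:
  link.gen: re-runs because config.txt -3->3; new result 3.
  trace.gen: re-runs because link.gen -3->3; new result 3.
  assets.gen: re-runs because trace.gen -3->3; new result -9 (unchanged).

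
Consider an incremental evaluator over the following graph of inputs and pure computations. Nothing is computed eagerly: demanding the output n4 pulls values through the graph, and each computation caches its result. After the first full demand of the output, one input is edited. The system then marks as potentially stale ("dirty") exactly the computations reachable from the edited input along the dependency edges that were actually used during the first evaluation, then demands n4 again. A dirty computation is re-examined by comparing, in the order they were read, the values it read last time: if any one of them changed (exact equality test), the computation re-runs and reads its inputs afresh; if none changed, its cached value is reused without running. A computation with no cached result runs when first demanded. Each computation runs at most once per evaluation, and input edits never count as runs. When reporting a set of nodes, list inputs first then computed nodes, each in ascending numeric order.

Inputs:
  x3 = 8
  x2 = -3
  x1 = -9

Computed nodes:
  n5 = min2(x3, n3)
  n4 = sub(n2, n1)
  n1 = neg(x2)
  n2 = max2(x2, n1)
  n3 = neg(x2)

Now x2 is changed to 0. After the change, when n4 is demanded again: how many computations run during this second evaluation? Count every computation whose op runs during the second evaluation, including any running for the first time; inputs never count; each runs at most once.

Initial pass — values computed on the first demand:
  n1 = neg(-3) = 3
  n2 = max2(-3, 3) = 3
  n4 = sub(3, 3) = 0

Second demand — change propagation:
  n1: re-runs because x2 -3->0; new result 0.
  n2: re-runs because x2 -3->0; n1 3->0; new result 0.
  n4: re-runs because n2 3->0; n1 3->0; new result 0 (unchanged).

Run set: n1, n2, n4 (3 run).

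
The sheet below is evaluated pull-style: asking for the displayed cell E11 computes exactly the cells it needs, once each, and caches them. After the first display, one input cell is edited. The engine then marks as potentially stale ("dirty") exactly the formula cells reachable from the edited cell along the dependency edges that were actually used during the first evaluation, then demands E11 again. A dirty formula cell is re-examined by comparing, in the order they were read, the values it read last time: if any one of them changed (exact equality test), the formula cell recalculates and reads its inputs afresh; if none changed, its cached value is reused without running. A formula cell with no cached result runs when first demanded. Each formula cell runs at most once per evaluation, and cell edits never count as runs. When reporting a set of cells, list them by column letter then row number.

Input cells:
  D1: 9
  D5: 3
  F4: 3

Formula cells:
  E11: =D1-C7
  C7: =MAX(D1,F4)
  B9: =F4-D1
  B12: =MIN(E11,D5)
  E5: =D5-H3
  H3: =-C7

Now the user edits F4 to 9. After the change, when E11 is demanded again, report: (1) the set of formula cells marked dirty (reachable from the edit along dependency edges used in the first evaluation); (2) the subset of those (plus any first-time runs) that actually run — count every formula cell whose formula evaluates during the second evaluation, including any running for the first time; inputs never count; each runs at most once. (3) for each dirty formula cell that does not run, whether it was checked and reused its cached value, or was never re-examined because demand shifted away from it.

The edit dirties: C7, E11.
1 formula cells run: C7.
Cache hits after checking: E11.
Note the absorption at C7: it re-runs yet its value is the same, leaving the output's value untouched.

First demand of the output computes:
  C7 = MAX(9, 3) = 9
  E11 = 9 - 9 = 0

After the edit, cleaning proceeds:
  C7: a read changed (F4 3->9) — executes, giving 9 — identical to its old value.
  E11: dirty, but its reads are unchanged (D1 unchanged, C7 unchanged); cached 0 stands.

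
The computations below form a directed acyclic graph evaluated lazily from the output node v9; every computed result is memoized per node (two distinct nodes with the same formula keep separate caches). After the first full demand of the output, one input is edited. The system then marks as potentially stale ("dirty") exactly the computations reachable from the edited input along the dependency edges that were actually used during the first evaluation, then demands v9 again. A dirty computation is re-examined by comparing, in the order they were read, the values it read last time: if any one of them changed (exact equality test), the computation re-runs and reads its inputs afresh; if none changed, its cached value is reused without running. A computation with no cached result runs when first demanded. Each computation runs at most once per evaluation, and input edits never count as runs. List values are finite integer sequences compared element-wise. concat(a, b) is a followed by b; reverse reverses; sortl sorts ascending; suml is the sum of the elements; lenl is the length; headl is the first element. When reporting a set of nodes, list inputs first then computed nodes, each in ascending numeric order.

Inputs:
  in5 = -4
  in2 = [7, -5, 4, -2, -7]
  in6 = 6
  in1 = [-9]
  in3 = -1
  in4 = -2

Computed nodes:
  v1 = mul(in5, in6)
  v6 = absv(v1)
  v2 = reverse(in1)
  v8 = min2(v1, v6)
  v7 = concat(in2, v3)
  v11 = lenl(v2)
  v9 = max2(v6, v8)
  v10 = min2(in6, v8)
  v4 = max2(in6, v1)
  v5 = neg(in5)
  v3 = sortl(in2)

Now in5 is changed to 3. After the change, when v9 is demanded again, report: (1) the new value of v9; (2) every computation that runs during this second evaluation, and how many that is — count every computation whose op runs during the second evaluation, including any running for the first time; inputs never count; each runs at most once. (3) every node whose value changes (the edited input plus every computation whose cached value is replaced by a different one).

First demand of the output computes:
  v1 = mul(-4, 6) = -24
  v6 = absv(-24) = 24
  v8 = min2(-24, 24) = -24
  v9 = max2(24, -24) = 24

After the edit, cleaning proceeds:
  v1: a read changed (in5 -4->3) — executes, giving 18.
  v6: a read changed (v1 -24->18) — executes, giving 18.
  v8: a read changed (v1 -24->18; v6 24->18) — executes, giving 18.
  v9: a read changed (v6 24->18; v8 -24->18) — executes, giving 18.

Demanding v9 again yields 18.
4 computations run: v1, v6, v8, v9.
The nodes whose values change: in5, v1, v6, v8, v9.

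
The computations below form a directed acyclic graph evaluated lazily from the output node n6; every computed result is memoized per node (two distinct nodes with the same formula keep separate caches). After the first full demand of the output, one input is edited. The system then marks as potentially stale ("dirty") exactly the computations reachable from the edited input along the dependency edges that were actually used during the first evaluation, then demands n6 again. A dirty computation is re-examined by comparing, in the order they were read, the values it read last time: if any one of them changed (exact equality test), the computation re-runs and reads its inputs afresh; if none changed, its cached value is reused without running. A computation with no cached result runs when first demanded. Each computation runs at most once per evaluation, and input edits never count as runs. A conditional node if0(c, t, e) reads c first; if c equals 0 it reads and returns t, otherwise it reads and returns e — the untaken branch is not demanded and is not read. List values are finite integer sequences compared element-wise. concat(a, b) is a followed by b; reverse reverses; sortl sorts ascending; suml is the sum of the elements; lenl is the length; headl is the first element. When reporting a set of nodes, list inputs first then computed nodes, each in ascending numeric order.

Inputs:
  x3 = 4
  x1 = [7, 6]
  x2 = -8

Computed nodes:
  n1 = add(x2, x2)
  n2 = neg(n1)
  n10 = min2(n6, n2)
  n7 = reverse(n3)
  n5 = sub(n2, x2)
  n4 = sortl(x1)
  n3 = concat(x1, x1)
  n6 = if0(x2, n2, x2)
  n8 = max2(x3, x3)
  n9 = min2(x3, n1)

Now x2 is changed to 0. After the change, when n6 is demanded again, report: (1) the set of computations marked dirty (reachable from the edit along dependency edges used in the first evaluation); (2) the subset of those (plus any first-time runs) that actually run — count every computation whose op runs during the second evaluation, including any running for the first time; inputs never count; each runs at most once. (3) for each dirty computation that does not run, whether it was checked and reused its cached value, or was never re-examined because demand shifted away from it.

The edit dirties: n6.
3 computations run: n1, n2, n6.
No dirty computation escaped a run.
Note the branch switch — n1, n2 had no cache and run now for the first time.

First demand of the output computes:
  n6 = if0(x2=-8 -> else branch x2) = -8

After the edit, cleaning proceeds:
  n1: had never run; runs now, result 0.
  n2: had never run; runs now, result 0.
  n6: a read changed (x2 -8->0; x2 -8->0) — executes, giving 0.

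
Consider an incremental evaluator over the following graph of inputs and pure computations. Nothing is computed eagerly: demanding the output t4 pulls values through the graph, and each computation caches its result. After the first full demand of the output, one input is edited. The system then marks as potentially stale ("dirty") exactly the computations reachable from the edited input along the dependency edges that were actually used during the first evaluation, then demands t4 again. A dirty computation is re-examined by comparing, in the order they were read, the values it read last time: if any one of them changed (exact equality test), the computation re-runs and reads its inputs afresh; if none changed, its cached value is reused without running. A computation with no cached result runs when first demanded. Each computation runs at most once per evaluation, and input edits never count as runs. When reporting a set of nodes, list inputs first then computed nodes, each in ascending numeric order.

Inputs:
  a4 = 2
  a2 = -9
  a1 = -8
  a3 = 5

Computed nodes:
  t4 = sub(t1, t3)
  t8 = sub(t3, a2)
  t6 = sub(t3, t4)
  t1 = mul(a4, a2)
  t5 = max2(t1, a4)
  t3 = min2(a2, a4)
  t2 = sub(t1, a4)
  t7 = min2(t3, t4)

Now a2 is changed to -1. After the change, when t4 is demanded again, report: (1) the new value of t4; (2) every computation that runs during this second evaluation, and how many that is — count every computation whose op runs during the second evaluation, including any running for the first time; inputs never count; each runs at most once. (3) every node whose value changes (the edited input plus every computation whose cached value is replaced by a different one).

t4 now evaluates to -1.
Run set: t1, t3, t4 (3 run).
Changed values: a2, t1, t3, t4.

Initial pass — values computed on the first demand:
  t1 = mul(2, -9) = -18
  t3 = min2(-9, 2) = -9
  t4 = sub(-18, -9) = -9

Second demand — change propagation:
  t1: re-runs because a2 -9->-1; new result -2.
  t3: re-runs because a2 -9->-1; new result -1.
  t4: re-runs because t1 -18->-2; t3 -9->-1; new result -1.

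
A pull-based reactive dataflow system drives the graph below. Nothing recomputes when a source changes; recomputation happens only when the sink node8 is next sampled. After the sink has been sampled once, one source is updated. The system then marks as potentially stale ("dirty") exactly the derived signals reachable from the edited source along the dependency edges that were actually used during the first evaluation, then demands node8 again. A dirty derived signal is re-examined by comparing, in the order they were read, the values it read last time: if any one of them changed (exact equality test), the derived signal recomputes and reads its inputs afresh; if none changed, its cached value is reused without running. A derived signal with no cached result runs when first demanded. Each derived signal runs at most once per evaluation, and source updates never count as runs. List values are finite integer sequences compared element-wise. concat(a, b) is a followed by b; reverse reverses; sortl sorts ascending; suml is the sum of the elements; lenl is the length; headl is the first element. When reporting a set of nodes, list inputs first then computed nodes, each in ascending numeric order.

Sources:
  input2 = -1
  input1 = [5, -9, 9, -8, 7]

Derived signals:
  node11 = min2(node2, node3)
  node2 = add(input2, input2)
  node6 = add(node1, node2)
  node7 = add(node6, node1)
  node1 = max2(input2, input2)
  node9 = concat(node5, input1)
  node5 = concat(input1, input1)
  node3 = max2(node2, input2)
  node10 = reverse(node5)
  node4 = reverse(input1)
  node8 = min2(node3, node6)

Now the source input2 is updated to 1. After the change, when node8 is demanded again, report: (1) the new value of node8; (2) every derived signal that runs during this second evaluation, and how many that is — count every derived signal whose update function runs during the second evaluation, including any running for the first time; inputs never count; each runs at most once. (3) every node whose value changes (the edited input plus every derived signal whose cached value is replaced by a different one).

New value of node8: 2.
Derived signals that run: node1, node2, node3, node6, node8 — 5 in total.
Values that change: input2, node1, node2, node3, node6, node8.

First evaluation (everything demanded from the output):
  node1 = max2(-1, -1) = -1
  node2 = add(-1, -1) = -2
  node3 = max2(-2, -1) = -1
  node6 = add(-1, -2) = -3
  node8 = min2(-1, -3) = -3

Propagation after the edit:
  node1: runs — input2 -1->1; input2 -1->1; result 1.
  node2: runs — input2 -1->1; input2 -1->1; result 2.
  node3: runs — node2 -2->2; input2 -1->1; result 2.
  node6: runs — node1 -1->1; node2 -2->2; result 3.
  node8: runs — node3 -1->2; node6 -3->3; result 2.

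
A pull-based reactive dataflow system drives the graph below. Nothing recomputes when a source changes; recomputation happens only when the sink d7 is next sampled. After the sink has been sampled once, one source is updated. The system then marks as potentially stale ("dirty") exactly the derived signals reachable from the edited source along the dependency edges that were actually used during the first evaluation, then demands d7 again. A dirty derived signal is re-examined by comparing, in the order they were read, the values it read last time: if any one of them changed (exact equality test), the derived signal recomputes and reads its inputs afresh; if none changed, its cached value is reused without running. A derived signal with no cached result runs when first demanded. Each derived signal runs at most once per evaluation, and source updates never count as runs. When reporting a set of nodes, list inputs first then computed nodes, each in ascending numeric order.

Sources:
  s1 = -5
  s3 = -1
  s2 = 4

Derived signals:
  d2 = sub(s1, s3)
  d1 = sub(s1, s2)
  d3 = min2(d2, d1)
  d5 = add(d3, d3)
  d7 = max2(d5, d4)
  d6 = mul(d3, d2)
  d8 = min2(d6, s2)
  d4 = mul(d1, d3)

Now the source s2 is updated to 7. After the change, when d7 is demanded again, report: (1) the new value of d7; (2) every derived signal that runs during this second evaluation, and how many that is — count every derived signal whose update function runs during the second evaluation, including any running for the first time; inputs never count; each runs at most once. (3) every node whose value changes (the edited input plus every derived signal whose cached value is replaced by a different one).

First evaluation (everything demanded from the output):
  d1 = sub(-5, 4) = -9
  d2 = sub(-5, -1) = -4
  d3 = min2(-4, -9) = -9
  d4 = mul(-9, -9) = 81
  d5 = add(-9, -9) = -18
  d7 = max2(-18, 81) = 81

Propagation after the edit:
  d1: runs — s2 4->7; result -12.
  d3: runs — d1 -9->-12; result -12.
  d4: runs — d1 -9->-12; d3 -9->-12; result 144.
  d5: runs — d3 -9->-12; d3 -9->-12; result -24.
  d7: runs — d5 -18->-24; d4 81->144; result 144.

New value of d7: 144.
Derived signals that run: d1, d3, d4, d5, d7 — 5 in total.
Values that change: s2, d1, d3, d4, d5, d7.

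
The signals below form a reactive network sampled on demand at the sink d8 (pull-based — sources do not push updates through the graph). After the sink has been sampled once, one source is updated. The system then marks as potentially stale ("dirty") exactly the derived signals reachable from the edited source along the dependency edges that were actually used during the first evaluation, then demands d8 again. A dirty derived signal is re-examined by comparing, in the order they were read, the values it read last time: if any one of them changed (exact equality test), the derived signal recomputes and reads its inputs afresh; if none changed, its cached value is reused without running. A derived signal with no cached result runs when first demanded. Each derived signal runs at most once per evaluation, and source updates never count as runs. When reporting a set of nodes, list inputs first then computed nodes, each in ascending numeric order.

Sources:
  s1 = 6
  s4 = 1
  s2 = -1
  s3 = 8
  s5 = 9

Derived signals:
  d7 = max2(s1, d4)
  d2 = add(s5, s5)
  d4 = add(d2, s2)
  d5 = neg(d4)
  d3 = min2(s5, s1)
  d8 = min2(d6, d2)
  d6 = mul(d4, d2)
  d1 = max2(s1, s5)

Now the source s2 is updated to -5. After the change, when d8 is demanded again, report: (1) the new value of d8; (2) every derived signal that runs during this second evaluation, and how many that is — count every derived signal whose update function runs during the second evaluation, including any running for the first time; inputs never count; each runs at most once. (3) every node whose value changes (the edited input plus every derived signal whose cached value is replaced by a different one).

d8 now evaluates to 18.
Run set: d4, d6, d8 (3 run).
Changed values: s2, d4, d6.

Initial pass — values computed on the first demand:
  d2 = add(9, 9) = 18
  d4 = add(18, -1) = 17
  d6 = mul(17, 18) = 306
  d8 = min2(306, 18) = 18

Second demand — change propagation:
  d4: re-runs because s2 -1->-5; new result 13.
  d6: re-runs because d4 17->13; new result 234.
  d8: re-runs because d6 306->234; new result 18 (unchanged).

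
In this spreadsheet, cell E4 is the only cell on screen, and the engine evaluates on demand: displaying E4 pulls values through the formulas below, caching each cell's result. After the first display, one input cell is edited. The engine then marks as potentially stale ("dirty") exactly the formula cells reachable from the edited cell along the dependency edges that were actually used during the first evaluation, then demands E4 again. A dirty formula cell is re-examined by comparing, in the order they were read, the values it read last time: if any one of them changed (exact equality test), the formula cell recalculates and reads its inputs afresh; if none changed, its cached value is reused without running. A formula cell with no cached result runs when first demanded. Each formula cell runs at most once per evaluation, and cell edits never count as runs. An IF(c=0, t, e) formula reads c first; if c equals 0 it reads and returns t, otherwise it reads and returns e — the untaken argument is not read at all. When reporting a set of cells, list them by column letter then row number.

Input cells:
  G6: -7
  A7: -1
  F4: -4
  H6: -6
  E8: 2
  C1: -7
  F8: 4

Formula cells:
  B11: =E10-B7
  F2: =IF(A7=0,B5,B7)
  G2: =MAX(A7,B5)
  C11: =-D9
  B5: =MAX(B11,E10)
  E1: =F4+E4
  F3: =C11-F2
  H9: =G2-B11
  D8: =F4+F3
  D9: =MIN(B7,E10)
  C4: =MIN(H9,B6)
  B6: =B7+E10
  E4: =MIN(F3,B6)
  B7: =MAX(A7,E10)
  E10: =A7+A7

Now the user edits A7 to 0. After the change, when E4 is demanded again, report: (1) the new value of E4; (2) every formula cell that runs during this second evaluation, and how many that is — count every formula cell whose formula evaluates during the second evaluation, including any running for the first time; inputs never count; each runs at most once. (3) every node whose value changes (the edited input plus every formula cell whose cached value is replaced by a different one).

E4 now evaluates to 0.
Run set: B5, B6, B7, B11, C11, D9, E4, E10, F2, F3 (10 run).
Changed values: A7, B6, B7, C11, D9, E4, E10, F2, F3.
The important point: the flipped condition pulls in fresh nodes; B5, B11 run for the first time.

Initial pass — values computed on the first demand:
  E10 = -1 + -1 = -2
  B7 = MAX(-1, -2) = -1
  B6 = -1 + -2 = -3
  D9 = MIN(-1, -2) = -2
  C11 = -(-2) = 2
  F2 = IF(A7=0: A7=-1 -> else branch B7) = -1
  F3 = 2 - -1 = 3
  E4 = MIN(3, -3) = -3

Second demand — change propagation:
  E10: re-runs because A7 -1->0; A7 -1->0; new result 0.
  B7: re-runs because A7 -1->0; E10 -2->0; new result 0.
  B6: re-runs because B7 -1->0; E10 -2->0; new result 0.
  B11: newly demanded (no cache) — executes and yields 0.
  B5: newly demanded (no cache) — executes and yields 0.
  D9: re-runs because B7 -1->0; E10 -2->0; new result 0.
  C11: re-runs because D9 -2->0; new result 0.
  F2: re-runs because A7 -1->0; B7 -1->0; new result 0.
  F3: re-runs because C11 2->0; F2 -1->0; new result 0.
  E4: re-runs because F3 3->0; B6 -3->0; new result 0.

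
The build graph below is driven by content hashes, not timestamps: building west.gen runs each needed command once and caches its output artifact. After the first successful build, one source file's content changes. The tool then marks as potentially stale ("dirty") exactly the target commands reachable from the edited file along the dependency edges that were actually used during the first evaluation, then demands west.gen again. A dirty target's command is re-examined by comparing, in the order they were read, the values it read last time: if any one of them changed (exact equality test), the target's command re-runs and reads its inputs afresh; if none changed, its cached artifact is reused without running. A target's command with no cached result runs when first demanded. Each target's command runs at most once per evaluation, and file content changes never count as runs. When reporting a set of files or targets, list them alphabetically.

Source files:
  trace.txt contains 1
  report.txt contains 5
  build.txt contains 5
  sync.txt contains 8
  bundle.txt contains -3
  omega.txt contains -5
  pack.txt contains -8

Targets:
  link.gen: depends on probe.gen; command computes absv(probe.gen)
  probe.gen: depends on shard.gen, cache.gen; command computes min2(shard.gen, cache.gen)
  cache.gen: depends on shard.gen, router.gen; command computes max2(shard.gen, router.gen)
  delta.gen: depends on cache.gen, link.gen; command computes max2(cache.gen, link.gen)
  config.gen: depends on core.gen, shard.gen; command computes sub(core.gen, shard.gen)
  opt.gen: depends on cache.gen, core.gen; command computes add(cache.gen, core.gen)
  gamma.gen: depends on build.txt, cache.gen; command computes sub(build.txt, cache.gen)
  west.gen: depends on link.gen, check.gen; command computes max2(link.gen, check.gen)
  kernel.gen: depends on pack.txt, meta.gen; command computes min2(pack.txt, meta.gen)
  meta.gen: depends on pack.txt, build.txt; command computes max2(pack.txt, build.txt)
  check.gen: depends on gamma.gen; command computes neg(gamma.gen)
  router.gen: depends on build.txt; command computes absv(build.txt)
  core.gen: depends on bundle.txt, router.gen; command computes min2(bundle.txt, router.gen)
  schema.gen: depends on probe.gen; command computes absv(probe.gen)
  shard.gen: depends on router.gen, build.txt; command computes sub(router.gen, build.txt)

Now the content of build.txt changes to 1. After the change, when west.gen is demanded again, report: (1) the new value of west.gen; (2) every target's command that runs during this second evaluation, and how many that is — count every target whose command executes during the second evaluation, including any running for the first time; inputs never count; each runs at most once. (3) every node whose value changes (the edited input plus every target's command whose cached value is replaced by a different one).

west.gen now evaluates to 0.
Run set: cache.gen, gamma.gen, probe.gen, router.gen, shard.gen (5 run).
Changed values: build.txt, cache.gen, router.gen.
The important point: at link.gen every value read last time is unchanged, so the dirty flag clears without a run.

Initial pass — values computed on the first demand:
  router.gen = absv(5) = 5
  shard.gen = sub(5, 5) = 0
  cache.gen = max2(0, 5) = 5
  gamma.gen = sub(5, 5) = 0
  check.gen = neg(0) = 0
  probe.gen = min2(0, 5) = 0
  link.gen = absv(0) = 0
  west.gen = max2(0, 0) = 0

Second demand — change propagation:
  router.gen: re-runs because build.txt 5->1; new result 1.
  shard.gen: re-runs because router.gen 5->1; build.txt 5->1; new result 0 (unchanged).
  cache.gen: re-runs because router.gen 5->1; new result 1.
  gamma.gen: re-runs because build.txt 5->1; cache.gen 5->1; new result 0 (unchanged).
  check.gen: re-examined; everything it read last time is the same (gamma.gen unchanged) — cache 0 kept, no run.
  probe.gen: re-runs because cache.gen 5->1; new result 0 (unchanged).
  link.gen: re-examined; everything it read last time is the same (probe.gen unchanged) — cache 0 kept, no run.
  west.gen: re-examined; everything it read last time is the same (link.gen unchanged, check.gen unchanged) — cache 0 kept, no run.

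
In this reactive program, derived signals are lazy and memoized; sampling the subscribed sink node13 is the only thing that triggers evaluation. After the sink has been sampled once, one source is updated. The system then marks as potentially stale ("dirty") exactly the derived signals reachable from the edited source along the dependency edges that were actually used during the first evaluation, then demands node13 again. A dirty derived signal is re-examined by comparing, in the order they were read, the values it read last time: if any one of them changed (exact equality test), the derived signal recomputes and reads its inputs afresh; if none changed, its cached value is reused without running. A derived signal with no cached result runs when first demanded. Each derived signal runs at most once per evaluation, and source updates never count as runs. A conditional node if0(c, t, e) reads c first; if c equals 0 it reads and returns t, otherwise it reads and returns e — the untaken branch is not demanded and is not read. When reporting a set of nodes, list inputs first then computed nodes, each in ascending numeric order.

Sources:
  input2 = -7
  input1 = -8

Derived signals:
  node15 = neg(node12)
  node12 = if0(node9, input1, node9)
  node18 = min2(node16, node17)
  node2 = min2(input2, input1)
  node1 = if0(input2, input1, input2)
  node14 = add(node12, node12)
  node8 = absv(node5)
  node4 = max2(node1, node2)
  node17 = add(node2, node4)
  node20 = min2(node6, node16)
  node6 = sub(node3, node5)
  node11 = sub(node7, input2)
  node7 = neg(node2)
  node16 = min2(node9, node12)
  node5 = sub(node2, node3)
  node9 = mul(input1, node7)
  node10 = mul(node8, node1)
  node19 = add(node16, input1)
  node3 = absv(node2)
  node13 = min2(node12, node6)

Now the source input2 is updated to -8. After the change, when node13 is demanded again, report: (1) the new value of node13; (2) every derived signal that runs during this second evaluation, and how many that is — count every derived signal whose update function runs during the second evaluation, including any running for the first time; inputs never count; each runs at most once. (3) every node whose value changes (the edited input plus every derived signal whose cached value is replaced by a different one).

Demanding node13 again yields -64.
1 derived signals run: node2.
The nodes whose values change: input2.
Note the absorption at node2: it re-runs yet its value is the same, leaving the output's value untouched.

First demand of the output computes:
  node2 = min2(-7, -8) = -8
  node3 = absv(-8) = 8
  node5 = sub(-8, 8) = -16
  node6 = sub(8, -16) = 24
  node7 = neg(-8) = 8
  node9 = mul(-8, 8) = -64
  node12 = if0(node9=-64 -> else branch node9) = -64
  node13 = min2(-64, 24) = -64

After the edit, cleaning proceeds:
  node2: a read changed (input2 -7->-8) — executes, giving -8 — identical to its old value.
  node3: dirty, but its reads are unchanged (node2 unchanged); cached 8 stands.
  node5: dirty, but its reads are unchanged (node2 unchanged, node3 unchanged); cached -16 stands.
  node6: dirty, but its reads are unchanged (node3 unchanged, node5 unchanged); cached 24 stands.
  node7: dirty, but its reads are unchanged (node2 unchanged); cached 8 stands.
  node9: dirty, but its reads are unchanged (input1 unchanged, node7 unchanged); cached -64 stands.
  node12: dirty, but its reads are unchanged (node9 unchanged, node9 unchanged); cached -64 stands.
  node13: dirty, but its reads are unchanged (node12 unchanged, node6 unchanged); cached -64 stands.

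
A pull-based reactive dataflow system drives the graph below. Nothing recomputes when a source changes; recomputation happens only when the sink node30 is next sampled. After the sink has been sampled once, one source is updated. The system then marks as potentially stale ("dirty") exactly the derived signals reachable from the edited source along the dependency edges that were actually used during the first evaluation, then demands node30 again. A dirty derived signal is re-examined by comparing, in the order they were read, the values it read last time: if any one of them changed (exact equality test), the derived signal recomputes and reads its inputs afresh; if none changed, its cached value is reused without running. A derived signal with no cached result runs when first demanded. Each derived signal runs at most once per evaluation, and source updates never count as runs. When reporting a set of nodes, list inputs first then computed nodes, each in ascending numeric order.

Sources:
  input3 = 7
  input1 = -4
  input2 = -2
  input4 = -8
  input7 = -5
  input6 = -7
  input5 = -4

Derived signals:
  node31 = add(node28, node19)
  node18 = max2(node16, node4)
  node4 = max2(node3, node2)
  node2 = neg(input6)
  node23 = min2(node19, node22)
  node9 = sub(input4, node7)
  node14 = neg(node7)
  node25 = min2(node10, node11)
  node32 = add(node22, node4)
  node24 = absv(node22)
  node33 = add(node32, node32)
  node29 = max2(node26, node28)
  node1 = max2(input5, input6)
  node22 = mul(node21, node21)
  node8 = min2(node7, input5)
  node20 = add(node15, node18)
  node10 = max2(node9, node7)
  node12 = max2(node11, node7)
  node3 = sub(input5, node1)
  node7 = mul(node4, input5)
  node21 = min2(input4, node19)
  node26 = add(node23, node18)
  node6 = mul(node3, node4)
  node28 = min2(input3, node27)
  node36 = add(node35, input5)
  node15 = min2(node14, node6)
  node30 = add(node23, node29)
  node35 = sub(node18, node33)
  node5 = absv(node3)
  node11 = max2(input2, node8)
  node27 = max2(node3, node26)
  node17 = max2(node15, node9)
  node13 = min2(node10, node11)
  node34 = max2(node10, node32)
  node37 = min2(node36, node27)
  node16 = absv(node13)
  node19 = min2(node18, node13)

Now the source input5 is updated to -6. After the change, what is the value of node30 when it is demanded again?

New value of node30: 3.
Key observation: the cutoff stops propagation at node4 — its inputs' values are unchanged, so it reuses its cache.

First evaluation (everything demanded from the output):
  node1 = max2(-4, -7) = -4
  node2 = neg(-7) = 7
  node3 = sub(-4, -4) = 0
  node4 = max2(0, 7) = 7
  node7 = mul(7, -4) = -28
  node8 = min2(-28, -4) = -28
  node9 = sub(-8, -28) = 20
  node10 = max2(20, -28) = 20
  node11 = max2(-2, -28) = -2
  node13 = min2(20, -2) = -2
  node16 = absv(-2) = 2
  node18 = max2(2, 7) = 7
  node19 = min2(7, -2) = -2
  node21 = min2(-8, -2) = -8
  node22 = mul(-8, -8) = 64
  node23 = min2(-2, 64) = -2
  node26 = add(-2, 7) = 5
  node27 = max2(0, 5) = 5
  node28 = min2(7, 5) = 5
  node29 = max2(5, 5) = 5
  node30 = add(-2, 5) = 3

Propagation after the edit:
  node1: runs — input5 -4->-6; result -6.
  node3: runs — input5 -4->-6; node1 -4->-6; result 0 (same value as before).
  node4: checked — values it read are unchanged (node3 unchanged, node2 unchanged); reused cached 7 without running.
  node7: runs — input5 -4->-6; result -42.
  node8: runs — node7 -28->-42; input5 -4->-6; result -42.
  node9: runs — node7 -28->-42; result 34.
  node10: runs — node9 20->34; node7 -28->-42; result 34.
  node11: runs — node8 -28->-42; result -2 (same value as before).
  node13: runs — node10 20->34; result -2 (same value as before).
  node16: checked — values it read are unchanged (node13 unchanged); reused cached 2 without running.
  node18: checked — values it read are unchanged (node16 unchanged, node4 unchanged); reused cached 7 without running.
  node19: checked — values it read are unchanged (node18 unchanged, node13 unchanged); reused cached -2 without running.
  node21: checked — values it read are unchanged (input4 unchanged, node19 unchanged); reused cached -8 without running.
  node22: checked — values it read are unchanged (node21 unchanged, node21 unchanged); reused cached 64 without running.
  node23: checked — values it read are unchanged (node19 unchanged, node22 unchanged); reused cached -2 without running.
  node26: checked — values it read are unchanged (node23 unchanged, node18 unchanged); reused cached 5 without running.
  node27: checked — values it read are unchanged (node3 unchanged, node26 unchanged); reused cached 5 without running.
  node28: checked — values it read are unchanged (input3 unchanged, node27 unchanged); reused cached 5 without running.
  node29: checked — values it read are unchanged (node26 unchanged, node28 unchanged); reused cached 5 without running.
  node30: checked — values it read are unchanged (node23 unchanged, node29 unchanged); reused cached 3 without running.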